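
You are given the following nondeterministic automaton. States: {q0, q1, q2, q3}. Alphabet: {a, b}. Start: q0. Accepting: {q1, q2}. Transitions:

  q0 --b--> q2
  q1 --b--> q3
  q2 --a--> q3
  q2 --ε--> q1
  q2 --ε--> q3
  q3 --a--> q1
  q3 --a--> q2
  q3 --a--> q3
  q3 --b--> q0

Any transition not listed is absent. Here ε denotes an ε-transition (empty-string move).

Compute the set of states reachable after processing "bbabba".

{q1, q2, q3}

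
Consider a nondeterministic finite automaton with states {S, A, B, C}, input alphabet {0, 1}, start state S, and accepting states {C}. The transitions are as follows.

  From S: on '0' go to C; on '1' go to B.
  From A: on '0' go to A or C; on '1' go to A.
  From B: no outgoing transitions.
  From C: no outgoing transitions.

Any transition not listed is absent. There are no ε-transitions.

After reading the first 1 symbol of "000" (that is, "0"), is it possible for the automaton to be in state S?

No

Start in {S}.
Read '0': {S} → {C}.
State S is not in {C}.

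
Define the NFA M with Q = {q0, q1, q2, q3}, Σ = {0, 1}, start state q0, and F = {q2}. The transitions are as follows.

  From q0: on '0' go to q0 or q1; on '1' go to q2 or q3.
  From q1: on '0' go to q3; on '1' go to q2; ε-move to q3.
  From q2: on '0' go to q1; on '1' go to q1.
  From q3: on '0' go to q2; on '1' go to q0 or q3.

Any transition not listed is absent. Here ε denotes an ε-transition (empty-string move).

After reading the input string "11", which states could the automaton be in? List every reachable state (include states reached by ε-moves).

Start in {q0}.
Read '1': {q0} → {q2, q3}.
Read '1': {q2, q3} → {q0, q1, q3}.

{q0, q1, q3}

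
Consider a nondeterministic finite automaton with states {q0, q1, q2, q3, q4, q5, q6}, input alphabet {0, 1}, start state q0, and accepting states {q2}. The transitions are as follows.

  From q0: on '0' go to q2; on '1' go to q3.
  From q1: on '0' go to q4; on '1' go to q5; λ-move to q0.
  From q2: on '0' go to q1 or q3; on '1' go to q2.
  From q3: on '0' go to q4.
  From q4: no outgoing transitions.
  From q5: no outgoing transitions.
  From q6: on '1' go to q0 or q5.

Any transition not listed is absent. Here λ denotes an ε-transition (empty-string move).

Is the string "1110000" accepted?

No

Start in {q0}.
Read '1': {q0} → {q3}.
Read '1': {q3} → ∅.
The set is empty and remains empty for the remaining 5 symbols.
The final set ∅ contains no accepting state.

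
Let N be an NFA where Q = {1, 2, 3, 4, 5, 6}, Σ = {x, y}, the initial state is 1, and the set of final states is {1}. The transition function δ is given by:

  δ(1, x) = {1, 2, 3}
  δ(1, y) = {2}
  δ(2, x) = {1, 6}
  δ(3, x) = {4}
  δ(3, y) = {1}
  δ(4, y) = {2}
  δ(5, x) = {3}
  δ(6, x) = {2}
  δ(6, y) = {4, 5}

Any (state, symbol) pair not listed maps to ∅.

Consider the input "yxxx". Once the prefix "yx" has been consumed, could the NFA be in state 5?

No

Start in {1}.
Read 'y': {1} → {2}.
Read 'x': {2} → {1, 6}.
State 5 is not in {1, 6}.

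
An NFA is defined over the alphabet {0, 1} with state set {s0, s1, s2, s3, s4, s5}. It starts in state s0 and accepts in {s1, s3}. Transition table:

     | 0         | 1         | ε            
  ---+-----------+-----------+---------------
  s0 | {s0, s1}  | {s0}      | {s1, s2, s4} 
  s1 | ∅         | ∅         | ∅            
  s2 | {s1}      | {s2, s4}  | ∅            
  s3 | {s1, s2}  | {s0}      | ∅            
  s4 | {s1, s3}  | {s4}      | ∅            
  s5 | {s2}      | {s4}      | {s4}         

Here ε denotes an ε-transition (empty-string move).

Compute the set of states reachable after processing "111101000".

Start: ε-closure({s0}) = {s0, s1, s2, s4}.
Read '1': s0→{s0}, s1→∅, s2→{s2, s4}, s4→{s4}; union {s0, s2, s4}; ε-closure = {s0, s1, s2, s4}.
Read '1': s0→{s0}, s1→∅, s2→{s2, s4}, s4→{s4}; union {s0, s2, s4}; ε-closure = {s0, s1, s2, s4}.
Read '1': s0→{s0}, s1→∅, s2→{s2, s4}, s4→{s4}; union {s0, s2, s4}; ε-closure = {s0, s1, s2, s4}.
Read '1': s0→{s0}, s1→∅, s2→{s2, s4}, s4→{s4}; union {s0, s2, s4}; ε-closure = {s0, s1, s2, s4}.
Read '0': s0→{s0, s1}, s1→∅, s2→{s1}, s4→{s1, s3}; union {s0, s1, s3}; ε-closure = {s0, s1, s2, s3, s4}.
Read '1': s0→{s0}, s1→∅, s2→{s2, s4}, s3→{s0}, s4→{s4}; union {s0, s2, s4}; ε-closure = {s0, s1, s2, s4}.
Read '0': s0→{s0, s1}, s1→∅, s2→{s1}, s4→{s1, s3}; union {s0, s1, s3}; ε-closure = {s0, s1, s2, s3, s4}.
Read '0': s0→{s0, s1}, s1→∅, s2→{s1}, s3→{s1, s2}, s4→{s1, s3}; union {s0, s1, s2, s3}; ε-closure = {s0, s1, s2, s3, s4}.
Read '0': s0→{s0, s1}, s1→∅, s2→{s1}, s3→{s1, s2}, s4→{s1, s3}; union {s0, s1, s2, s3}; ε-closure = {s0, s1, s2, s3, s4}.

{s0, s1, s2, s3, s4}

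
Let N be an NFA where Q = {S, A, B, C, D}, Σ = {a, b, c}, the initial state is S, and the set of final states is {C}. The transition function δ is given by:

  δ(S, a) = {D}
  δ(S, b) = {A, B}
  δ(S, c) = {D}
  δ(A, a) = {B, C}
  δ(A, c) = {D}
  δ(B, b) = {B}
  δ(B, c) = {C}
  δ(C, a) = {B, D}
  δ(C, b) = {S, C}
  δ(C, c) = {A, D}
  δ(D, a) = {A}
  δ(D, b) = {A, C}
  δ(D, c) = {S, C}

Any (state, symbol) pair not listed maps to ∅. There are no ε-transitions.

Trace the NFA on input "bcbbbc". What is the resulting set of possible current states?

{A, C, D}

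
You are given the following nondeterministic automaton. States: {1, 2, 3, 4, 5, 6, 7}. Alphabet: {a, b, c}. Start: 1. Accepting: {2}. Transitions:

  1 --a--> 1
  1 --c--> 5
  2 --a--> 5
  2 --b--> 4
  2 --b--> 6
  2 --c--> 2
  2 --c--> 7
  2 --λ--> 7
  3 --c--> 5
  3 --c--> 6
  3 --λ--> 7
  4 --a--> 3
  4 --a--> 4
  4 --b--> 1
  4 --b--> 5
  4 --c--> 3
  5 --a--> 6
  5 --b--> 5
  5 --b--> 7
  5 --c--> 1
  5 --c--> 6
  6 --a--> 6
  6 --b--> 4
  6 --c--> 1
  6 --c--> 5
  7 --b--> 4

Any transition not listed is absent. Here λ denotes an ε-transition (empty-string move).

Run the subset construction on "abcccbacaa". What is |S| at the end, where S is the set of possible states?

Start in {1}.
Read 'a': 1→{1}; now {1}.
Read 'b': 1→∅; now ∅.
The set is empty and remains empty for the remaining 8 symbols.
That set has 0 states.

0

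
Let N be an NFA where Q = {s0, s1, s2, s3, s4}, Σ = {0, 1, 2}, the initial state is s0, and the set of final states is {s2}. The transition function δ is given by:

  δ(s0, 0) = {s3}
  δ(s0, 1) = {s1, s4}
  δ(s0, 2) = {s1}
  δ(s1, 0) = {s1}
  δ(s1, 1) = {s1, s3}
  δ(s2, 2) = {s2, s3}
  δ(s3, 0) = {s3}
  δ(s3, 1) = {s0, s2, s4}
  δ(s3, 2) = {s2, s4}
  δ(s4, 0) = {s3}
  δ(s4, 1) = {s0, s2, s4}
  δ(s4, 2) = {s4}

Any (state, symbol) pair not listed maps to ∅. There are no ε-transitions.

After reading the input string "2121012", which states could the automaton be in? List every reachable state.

{s1, s2, s3, s4}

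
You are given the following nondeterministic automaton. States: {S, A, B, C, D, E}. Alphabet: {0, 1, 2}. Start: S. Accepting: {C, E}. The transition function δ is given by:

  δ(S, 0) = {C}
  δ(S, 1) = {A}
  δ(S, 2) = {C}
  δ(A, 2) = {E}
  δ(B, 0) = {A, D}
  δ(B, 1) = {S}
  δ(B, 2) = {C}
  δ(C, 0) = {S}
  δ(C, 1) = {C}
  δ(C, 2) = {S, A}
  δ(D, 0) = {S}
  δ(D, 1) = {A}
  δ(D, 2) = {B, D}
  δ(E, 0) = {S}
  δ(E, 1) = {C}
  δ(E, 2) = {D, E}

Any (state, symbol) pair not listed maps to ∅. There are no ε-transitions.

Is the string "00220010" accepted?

Start in {S}.
Read '0': S→{C}; now {C}.
Read '0': C→{S}; now {S}.
Read '2': S→{C}; now {C}.
Read '2': C→{S, A}; now {S, A}.
Read '0': S→{C}, A→∅; now {C}.
Read '0': C→{S}; now {S}.
Read '1': S→{A}; now {A}.
Read '0': A→∅; now ∅.
The final set ∅ contains no accepting state.

No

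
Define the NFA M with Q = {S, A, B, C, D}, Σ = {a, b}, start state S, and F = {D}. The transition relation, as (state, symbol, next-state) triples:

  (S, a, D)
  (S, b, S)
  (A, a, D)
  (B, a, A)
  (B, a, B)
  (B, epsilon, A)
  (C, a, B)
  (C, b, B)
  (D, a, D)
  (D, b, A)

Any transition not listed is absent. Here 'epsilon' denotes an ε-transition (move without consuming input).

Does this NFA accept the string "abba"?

No

Start in {S}.
Read 'a': S→{D}; now {D}.
Read 'b': D→{A}; now {A}.
Read 'b': A→∅; now ∅.
The set is empty and remains empty for the remaining 1 symbol.
The final set ∅ contains no accepting state.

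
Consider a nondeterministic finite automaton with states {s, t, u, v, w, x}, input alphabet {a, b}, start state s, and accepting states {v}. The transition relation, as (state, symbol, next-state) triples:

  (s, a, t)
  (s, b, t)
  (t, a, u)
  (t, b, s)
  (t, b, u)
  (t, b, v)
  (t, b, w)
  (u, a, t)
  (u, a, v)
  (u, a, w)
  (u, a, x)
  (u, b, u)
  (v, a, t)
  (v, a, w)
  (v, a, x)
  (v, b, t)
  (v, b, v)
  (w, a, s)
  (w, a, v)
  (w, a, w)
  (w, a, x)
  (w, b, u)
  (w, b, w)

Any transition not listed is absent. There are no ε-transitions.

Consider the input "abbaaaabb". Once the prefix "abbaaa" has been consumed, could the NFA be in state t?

Yes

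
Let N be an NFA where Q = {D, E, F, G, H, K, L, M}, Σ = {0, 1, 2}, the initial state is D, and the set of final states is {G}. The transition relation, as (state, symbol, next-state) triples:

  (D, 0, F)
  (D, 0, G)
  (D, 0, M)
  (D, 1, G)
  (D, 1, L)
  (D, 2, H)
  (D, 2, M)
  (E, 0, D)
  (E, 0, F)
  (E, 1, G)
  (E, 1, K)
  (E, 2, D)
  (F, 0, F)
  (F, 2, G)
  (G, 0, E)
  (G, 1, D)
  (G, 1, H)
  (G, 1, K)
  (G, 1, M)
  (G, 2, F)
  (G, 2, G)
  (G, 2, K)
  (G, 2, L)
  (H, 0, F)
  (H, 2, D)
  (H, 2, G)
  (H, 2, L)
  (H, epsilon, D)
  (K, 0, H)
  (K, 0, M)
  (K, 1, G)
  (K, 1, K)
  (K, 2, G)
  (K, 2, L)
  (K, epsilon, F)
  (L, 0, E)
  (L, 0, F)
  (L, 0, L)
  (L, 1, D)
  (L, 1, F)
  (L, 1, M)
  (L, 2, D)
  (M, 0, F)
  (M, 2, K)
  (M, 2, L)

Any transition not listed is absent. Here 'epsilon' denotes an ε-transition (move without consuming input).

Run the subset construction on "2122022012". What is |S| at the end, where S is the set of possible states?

Start in {D}.
Read '2': D→{H, M}; union {H, M}; ε-closure = {D, H, M}.
Read '1': D→{G, L}, H→∅, M→∅; now {G, L}.
Read '2': G→{F, G, K, L}, L→{D}; now {D, F, G, K, L}.
Read '2': D→{H, M}, F→{G}, G→{F, G, K, L}, K→{G, L}, L→{D}; now {D, F, G, H, K, L, M}.
Read '0': D→{F, G, M}, F→{F}, G→{E}, H→{F}, K→{H, M}, L→{E, F, L}, M→{F}; union {E, F, G, H, L, M}; ε-closure = {D, E, F, G, H, L, M}.
Read '2': D→{H, M}, E→{D}, F→{G}, G→{F, G, K, L}, H→{D, G, L}, L→{D}, M→{K, L}; now {D, F, G, H, K, L, M}.
Read '2': D→{H, M}, F→{G}, G→{F, G, K, L}, H→{D, G, L}, K→{G, L}, L→{D}, M→{K, L}; now {D, F, G, H, K, L, M}.
Read '0': D→{F, G, M}, F→{F}, G→{E}, H→{F}, K→{H, M}, L→{E, F, L}, M→{F}; union {E, F, G, H, L, M}; ε-closure = {D, E, F, G, H, L, M}.
Read '1': D→{G, L}, E→{G, K}, F→∅, G→{D, H, K, M}, H→∅, L→{D, F, M}, M→∅; now {D, F, G, H, K, L, M}.
Read '2': D→{H, M}, F→{G}, G→{F, G, K, L}, H→{D, G, L}, K→{G, L}, L→{D}, M→{K, L}; now {D, F, G, H, K, L, M}.
That set has 7 states.

7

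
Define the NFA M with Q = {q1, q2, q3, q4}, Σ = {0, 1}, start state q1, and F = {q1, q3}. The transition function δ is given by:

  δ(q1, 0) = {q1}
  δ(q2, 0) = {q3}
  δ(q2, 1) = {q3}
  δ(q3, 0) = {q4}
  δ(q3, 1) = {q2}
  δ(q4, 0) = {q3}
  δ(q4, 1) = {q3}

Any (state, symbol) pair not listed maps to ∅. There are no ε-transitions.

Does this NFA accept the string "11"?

Start in {q1}.
Read '1': q1→∅; now ∅.
The set is empty and remains empty for the remaining 1 symbol.
The final set ∅ contains no accepting state.

No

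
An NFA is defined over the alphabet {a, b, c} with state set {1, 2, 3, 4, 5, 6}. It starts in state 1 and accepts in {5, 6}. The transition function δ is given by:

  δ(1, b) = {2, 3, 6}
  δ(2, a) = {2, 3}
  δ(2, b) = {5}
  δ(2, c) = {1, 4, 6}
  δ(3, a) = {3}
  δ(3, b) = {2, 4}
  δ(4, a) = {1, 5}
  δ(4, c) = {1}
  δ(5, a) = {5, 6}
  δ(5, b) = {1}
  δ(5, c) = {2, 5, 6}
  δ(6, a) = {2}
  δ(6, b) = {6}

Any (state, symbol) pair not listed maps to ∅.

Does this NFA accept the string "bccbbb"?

Start in {1}.
Read 'b': 1→{2, 3, 6}; now {2, 3, 6}.
Read 'c': 2→{1, 4, 6}, 3→∅, 6→∅; now {1, 4, 6}.
Read 'c': 1→∅, 4→{1}, 6→∅; now {1}.
Read 'b': 1→{2, 3, 6}; now {2, 3, 6}.
Read 'b': 2→{5}, 3→{2, 4}, 6→{6}; now {2, 4, 5, 6}.
Read 'b': 2→{5}, 4→∅, 5→{1}, 6→{6}; now {1, 5, 6}.
The final set {1, 5, 6} contains the accepting states 5, 6.

Yes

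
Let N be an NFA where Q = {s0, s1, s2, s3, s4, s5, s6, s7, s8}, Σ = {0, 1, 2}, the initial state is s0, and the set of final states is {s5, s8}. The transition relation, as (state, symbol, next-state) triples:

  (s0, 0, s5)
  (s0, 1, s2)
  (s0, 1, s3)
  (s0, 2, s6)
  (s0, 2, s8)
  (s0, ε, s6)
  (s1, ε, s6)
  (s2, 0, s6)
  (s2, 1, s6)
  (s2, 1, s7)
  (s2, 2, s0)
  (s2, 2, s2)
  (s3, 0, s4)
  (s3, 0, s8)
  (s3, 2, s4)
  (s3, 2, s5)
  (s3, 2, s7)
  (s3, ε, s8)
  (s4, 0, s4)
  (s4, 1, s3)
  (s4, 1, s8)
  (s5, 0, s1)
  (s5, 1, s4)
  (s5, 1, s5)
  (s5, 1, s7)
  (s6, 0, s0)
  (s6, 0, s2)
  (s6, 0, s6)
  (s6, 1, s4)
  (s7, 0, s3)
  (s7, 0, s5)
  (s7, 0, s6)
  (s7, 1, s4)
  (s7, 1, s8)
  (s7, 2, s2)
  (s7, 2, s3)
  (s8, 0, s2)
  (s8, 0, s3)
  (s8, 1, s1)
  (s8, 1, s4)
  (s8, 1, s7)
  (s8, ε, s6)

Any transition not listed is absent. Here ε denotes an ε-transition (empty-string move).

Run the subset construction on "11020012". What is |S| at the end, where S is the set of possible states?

Start: ε-closure({s0}) = {s0, s6}.
Read '1': s0→{s2, s3}, s6→{s4}; union {s2, s3, s4}; ε-closure = {s2, s3, s4, s6, s8}.
Read '1': s2→{s6, s7}, s3→∅, s4→{s3, s8}, s6→{s4}, s8→{s1, s4, s7}; now {s1, s3, s4, s6, s7, s8}.
Read '0': s1→∅, s3→{s4, s8}, s4→{s4}, s6→{s0, s2, s6}, s7→{s3, s5, s6}, s8→{s2, s3}; now {s0, s2, s3, s4, s5, s6, s8}.
Read '2': s0→{s6, s8}, s2→{s0, s2}, s3→{s4, s5, s7}, s4→∅, s5→∅, s6→∅, s8→∅; now {s0, s2, s4, s5, s6, s7, s8}.
Read '0': s0→{s5}, s2→{s6}, s4→{s4}, s5→{s1}, s6→{s0, s2, s6}, s7→{s3, s5, s6}, s8→{s2, s3}; union {s0, s1, s2, s3, s4, s5, s6}; ε-closure = {s0, s1, s2, s3, s4, s5, s6, s8}.
Read '0': s0→{s5}, s1→∅, s2→{s6}, s3→{s4, s8}, s4→{s4}, s5→{s1}, s6→{s0, s2, s6}, s8→{s2, s3}; now {s0, s1, s2, s3, s4, s5, s6, s8}.
Read '1': s0→{s2, s3}, s1→∅, s2→{s6, s7}, s3→∅, s4→{s3, s8}, s5→{s4, s5, s7}, s6→{s4}, s8→{s1, s4, s7}; now {s1, s2, s3, s4, s5, s6, s7, s8}.
Read '2': s1→∅, s2→{s0, s2}, s3→{s4, s5, s7}, s4→∅, s5→∅, s6→∅, s7→{s2, s3}, s8→∅; union {s0, s2, s3, s4, s5, s7}; ε-closure = {s0, s2, s3, s4, s5, s6, s7, s8}.
That set has 8 states.

8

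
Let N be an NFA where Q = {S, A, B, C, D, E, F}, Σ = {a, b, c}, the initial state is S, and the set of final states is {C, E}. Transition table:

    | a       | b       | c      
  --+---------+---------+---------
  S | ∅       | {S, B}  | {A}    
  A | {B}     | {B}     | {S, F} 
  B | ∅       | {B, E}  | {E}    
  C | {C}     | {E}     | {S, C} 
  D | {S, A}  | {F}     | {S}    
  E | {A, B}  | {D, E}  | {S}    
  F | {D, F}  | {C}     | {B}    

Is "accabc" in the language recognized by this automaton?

No

Start in {S}.
Read 'a': S→∅; now ∅.
The set is empty and remains empty for the remaining 5 symbols.
The final set ∅ contains no accepting state.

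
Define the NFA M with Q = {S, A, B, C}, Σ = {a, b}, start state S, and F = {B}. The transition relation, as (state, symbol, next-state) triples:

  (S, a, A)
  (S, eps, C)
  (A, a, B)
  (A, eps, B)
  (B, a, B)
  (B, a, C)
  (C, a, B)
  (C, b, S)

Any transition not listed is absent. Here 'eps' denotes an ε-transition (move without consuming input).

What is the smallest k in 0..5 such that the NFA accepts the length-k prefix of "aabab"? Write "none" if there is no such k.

Start: ε-closure({S}) = {S, C}.
Read 'a': S→{A}, C→{B}; now {A, B}.
None of the earlier sets intersect F, but {A, B} does.

1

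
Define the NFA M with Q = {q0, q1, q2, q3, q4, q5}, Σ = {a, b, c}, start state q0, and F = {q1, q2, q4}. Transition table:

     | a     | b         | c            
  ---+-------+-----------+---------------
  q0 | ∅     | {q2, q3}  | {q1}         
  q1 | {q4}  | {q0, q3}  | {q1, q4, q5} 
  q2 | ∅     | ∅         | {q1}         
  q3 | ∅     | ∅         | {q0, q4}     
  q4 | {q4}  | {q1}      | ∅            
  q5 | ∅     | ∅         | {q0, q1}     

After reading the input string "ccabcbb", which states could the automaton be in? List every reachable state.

Start in {q0}.
Read 'c': q0→{q1}; now {q1}.
Read 'c': q1→{q1, q4, q5}; now {q1, q4, q5}.
Read 'a': q1→{q4}, q4→{q4}, q5→∅; now {q4}.
Read 'b': q4→{q1}; now {q1}.
Read 'c': q1→{q1, q4, q5}; now {q1, q4, q5}.
Read 'b': q1→{q0, q3}, q4→{q1}, q5→∅; now {q0, q1, q3}.
Read 'b': q0→{q2, q3}, q1→{q0, q3}, q3→∅; now {q0, q2, q3}.

{q0, q2, q3}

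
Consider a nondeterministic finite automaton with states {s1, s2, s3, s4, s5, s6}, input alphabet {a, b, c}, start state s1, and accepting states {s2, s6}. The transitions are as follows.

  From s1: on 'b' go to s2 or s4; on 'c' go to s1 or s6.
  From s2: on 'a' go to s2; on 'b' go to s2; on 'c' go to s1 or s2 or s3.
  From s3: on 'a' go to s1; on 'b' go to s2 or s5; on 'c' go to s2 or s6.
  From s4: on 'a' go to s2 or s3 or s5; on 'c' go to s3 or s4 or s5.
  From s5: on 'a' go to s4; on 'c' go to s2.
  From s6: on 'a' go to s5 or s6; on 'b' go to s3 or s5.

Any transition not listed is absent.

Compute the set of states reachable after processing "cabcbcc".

{s1, s2, s3, s6}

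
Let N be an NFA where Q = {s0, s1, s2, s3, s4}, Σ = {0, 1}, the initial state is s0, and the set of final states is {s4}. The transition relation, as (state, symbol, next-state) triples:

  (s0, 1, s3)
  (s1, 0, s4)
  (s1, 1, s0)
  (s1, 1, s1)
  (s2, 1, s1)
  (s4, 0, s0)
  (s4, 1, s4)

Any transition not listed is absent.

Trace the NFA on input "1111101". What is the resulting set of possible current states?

∅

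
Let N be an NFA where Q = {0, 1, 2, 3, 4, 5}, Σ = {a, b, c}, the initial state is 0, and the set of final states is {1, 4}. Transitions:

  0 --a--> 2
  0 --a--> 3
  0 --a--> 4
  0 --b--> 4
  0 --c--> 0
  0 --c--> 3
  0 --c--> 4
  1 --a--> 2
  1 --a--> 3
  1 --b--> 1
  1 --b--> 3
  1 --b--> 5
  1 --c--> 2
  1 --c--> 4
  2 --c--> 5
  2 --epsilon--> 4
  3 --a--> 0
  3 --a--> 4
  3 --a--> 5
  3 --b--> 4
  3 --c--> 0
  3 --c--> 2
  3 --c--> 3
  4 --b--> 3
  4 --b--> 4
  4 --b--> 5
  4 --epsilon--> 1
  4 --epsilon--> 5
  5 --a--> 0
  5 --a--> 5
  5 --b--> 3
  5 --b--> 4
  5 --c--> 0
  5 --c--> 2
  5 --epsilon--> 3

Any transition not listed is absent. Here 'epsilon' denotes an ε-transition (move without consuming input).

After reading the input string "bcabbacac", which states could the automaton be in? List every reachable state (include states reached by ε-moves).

{0, 1, 2, 3, 4, 5}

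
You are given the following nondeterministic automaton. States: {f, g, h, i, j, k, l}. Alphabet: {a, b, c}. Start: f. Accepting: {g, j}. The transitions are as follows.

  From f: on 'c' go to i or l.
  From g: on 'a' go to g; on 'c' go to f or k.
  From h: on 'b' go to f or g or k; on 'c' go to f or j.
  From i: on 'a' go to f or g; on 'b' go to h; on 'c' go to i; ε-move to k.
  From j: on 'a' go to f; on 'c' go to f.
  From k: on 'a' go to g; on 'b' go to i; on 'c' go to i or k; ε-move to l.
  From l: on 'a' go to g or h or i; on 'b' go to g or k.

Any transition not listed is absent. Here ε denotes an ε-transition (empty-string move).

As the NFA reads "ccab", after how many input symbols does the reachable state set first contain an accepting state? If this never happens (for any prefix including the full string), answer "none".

3

Start in {f}.
Read 'c': f→{i, l}; union {i, l}; ε-closure = {i, k, l}.
Read 'c': i→{i}, k→{i, k}, l→∅; union {i, k}; ε-closure = {i, k, l}.
Read 'a': i→{f, g}, k→{g}, l→{g, h, i}; union {f, g, h, i}; ε-closure = {f, g, h, i, k, l}.
None of the earlier sets intersect F, but {f, g, h, i, k, l} does.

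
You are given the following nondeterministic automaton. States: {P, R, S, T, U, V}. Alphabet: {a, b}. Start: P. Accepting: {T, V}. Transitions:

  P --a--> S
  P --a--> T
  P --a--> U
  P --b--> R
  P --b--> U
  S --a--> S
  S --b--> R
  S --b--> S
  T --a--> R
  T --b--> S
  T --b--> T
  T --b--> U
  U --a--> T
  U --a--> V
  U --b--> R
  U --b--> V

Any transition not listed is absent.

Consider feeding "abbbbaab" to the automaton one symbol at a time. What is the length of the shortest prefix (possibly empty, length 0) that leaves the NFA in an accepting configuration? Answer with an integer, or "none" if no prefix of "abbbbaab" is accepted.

1

Start in {P}.
Read 'a': P→{S, T, U}; now {S, T, U}.
None of the earlier sets intersect F, but {S, T, U} does.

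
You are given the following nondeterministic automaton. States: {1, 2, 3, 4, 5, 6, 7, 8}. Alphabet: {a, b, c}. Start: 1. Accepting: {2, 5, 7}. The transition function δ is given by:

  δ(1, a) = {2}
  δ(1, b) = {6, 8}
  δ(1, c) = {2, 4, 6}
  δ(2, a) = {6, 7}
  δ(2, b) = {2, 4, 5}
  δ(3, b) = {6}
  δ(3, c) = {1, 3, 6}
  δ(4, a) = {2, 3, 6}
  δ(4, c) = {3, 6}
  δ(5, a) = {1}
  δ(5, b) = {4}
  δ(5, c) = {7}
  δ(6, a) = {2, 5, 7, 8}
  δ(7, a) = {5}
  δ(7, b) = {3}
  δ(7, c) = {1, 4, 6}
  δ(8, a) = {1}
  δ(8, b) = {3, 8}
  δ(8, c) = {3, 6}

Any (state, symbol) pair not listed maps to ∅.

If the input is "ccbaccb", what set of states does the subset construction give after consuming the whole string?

{2, 4, 5, 6, 8}

Start in {1}.
Read 'c': 1→{2, 4, 6}; now {2, 4, 6}.
Read 'c': 2→∅, 4→{3, 6}, 6→∅; now {3, 6}.
Read 'b': 3→{6}, 6→∅; now {6}.
Read 'a': 6→{2, 5, 7, 8}; now {2, 5, 7, 8}.
Read 'c': 2→∅, 5→{7}, 7→{1, 4, 6}, 8→{3, 6}; now {1, 3, 4, 6, 7}.
Read 'c': 1→{2, 4, 6}, 3→{1, 3, 6}, 4→{3, 6}, 6→∅, 7→{1, 4, 6}; now {1, 2, 3, 4, 6}.
Read 'b': 1→{6, 8}, 2→{2, 4, 5}, 3→{6}, 4→∅, 6→∅; now {2, 4, 5, 6, 8}.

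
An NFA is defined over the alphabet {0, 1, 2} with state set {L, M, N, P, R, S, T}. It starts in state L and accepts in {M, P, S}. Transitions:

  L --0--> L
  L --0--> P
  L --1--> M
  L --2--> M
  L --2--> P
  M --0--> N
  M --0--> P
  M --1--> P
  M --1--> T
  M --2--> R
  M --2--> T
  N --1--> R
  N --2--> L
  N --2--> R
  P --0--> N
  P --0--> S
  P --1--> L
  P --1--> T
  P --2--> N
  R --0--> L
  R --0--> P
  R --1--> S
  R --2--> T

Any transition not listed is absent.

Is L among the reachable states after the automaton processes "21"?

Start in {L}.
Read '2': L→{M, P}; now {M, P}.
Read '1': M→{P, T}, P→{L, T}; now {L, P, T}.
State L is in {L, P, T}.

Yes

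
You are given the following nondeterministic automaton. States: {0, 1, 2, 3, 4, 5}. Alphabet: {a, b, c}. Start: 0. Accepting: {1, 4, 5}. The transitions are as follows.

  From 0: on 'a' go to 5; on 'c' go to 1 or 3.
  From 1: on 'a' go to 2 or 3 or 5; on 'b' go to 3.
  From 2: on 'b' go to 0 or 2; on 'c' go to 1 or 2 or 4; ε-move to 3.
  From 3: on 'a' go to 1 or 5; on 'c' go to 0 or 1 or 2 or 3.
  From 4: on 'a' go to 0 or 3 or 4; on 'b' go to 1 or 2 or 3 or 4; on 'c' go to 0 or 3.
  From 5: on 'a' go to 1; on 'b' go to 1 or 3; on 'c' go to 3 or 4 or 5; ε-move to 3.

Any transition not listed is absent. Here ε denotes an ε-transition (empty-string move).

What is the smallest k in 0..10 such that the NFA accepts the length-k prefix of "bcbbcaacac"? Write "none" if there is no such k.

Start in {0}.
Read 'b': 0→∅; now ∅.
The set is empty and remains empty for the remaining 9 symbols.
No reachable set along the way intersects F.

none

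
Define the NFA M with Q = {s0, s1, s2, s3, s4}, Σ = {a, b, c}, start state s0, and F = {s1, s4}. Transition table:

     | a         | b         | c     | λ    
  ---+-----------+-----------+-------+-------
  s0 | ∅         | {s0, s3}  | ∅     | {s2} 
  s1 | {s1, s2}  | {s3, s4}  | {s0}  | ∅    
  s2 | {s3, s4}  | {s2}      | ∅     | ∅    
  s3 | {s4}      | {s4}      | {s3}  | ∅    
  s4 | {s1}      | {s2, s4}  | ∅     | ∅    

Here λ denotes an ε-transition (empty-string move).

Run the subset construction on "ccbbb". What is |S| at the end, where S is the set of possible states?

Start: ε-closure({s0}) = {s0, s2}.
Read 'c': {s0, s2} → ∅.
The set is empty and remains empty for the remaining 4 symbols.
That set has 0 states.

0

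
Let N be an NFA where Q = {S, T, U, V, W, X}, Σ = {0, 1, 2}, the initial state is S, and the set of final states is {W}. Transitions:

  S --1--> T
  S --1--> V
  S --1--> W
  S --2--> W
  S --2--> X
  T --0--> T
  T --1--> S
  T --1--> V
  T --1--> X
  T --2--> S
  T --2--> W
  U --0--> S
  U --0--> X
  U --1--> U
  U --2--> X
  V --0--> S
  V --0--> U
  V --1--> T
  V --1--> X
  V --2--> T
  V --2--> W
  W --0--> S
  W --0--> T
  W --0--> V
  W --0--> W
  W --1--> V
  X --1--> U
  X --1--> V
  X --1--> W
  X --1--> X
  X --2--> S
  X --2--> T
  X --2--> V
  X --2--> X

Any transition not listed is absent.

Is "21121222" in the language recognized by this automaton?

Yes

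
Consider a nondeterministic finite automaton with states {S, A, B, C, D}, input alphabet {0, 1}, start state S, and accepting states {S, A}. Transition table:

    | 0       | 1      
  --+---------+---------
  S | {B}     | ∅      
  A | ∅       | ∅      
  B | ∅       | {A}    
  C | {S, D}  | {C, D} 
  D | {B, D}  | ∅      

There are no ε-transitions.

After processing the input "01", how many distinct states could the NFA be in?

1

Start in {S}.
Read '0': {S} → {B}.
Read '1': {B} → {A}.
That set has 1 state.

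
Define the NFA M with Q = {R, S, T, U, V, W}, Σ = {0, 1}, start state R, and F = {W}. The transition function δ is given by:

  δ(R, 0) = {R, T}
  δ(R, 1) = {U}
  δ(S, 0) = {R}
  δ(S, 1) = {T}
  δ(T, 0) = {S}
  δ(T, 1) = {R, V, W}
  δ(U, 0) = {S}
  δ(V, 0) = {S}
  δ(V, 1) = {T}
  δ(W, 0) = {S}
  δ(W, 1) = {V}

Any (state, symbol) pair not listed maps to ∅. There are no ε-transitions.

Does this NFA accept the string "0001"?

Start in {R}.
Read '0': R→{R, T}; now {R, T}.
Read '0': R→{R, T}, T→{S}; now {R, S, T}.
Read '0': R→{R, T}, S→{R}, T→{S}; now {R, S, T}.
Read '1': R→{U}, S→{T}, T→{R, V, W}; now {R, T, U, V, W}.
The final set {R, T, U, V, W} contains the accepting state W.

Yes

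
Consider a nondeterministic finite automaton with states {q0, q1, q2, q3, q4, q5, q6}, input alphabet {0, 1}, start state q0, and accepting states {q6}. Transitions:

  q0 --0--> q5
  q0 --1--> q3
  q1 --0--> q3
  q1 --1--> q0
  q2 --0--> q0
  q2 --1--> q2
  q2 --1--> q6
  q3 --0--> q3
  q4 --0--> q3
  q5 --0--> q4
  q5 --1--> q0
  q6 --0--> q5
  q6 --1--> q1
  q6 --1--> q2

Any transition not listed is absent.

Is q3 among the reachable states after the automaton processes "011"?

Start in {q0}.
Read '0': {q0} → {q5}.
Read '1': {q5} → {q0}.
Read '1': {q0} → {q3}.
State q3 is in {q3}.

Yes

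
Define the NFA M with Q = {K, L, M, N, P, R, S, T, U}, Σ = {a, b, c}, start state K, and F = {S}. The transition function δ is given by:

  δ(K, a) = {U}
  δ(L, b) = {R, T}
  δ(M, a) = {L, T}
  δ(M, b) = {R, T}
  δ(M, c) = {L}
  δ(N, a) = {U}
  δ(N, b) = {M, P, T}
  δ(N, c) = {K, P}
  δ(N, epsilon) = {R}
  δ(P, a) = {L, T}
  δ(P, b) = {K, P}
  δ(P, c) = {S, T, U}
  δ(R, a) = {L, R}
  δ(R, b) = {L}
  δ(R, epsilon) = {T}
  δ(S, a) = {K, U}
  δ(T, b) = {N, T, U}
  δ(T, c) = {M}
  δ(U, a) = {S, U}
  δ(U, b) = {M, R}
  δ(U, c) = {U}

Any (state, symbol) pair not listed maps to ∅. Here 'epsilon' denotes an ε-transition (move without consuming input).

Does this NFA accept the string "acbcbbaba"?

Yes

Start in {K}.
Read 'a': {K} → {U}.
Read 'c': {U} → {U}.
Read 'b': {U} → {M, R, T}.
Read 'c': {M, R, T} → {L, M}.
Read 'b': {L, M} → {R, T}.
Read 'b': {R, T} → {L, N, R, T, U}.
Read 'a': {L, N, R, T, U} → {L, R, S, T, U}.
Read 'b': {L, R, S, T, U} → {L, M, N, R, T, U}.
Read 'a': {L, M, N, R, T, U} → {L, R, S, T, U}.
The final set {L, R, S, T, U} contains the accepting state S.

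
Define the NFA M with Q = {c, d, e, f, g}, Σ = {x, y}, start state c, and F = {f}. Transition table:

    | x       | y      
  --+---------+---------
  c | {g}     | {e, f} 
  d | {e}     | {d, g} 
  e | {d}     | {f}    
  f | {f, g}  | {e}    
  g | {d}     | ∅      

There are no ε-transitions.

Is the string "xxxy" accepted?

Start in {c}.
Read 'x': {c} → {g}.
Read 'x': {g} → {d}.
Read 'x': {d} → {e}.
Read 'y': {e} → {f}.
The final set {f} contains the accepting state f.

Yes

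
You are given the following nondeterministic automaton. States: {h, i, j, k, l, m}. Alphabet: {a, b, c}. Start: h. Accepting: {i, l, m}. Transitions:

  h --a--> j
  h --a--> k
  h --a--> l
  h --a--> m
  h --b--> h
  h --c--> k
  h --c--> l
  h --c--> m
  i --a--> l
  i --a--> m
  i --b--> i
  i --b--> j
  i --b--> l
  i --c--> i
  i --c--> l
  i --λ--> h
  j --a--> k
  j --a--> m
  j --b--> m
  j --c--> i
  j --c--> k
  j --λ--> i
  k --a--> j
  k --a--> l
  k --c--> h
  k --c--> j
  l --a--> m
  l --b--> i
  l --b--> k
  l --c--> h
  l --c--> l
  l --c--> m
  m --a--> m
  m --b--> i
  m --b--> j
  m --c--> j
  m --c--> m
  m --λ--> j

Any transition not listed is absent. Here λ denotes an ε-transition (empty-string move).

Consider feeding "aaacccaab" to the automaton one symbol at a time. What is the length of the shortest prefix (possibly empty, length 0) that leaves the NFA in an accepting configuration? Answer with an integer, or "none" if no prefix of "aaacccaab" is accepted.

1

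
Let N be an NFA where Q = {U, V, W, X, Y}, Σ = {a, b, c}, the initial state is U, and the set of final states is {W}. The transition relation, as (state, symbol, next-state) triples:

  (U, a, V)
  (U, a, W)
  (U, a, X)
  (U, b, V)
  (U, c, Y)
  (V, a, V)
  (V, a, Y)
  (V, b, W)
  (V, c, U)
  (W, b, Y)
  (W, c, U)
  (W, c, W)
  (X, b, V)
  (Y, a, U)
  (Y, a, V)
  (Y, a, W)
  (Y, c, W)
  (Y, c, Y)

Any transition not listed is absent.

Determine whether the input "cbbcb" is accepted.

No

Start in {U}.
Read 'c': U→{Y}; now {Y}.
Read 'b': Y→∅; now ∅.
The set is empty and remains empty for the remaining 3 symbols.
The final set ∅ contains no accepting state.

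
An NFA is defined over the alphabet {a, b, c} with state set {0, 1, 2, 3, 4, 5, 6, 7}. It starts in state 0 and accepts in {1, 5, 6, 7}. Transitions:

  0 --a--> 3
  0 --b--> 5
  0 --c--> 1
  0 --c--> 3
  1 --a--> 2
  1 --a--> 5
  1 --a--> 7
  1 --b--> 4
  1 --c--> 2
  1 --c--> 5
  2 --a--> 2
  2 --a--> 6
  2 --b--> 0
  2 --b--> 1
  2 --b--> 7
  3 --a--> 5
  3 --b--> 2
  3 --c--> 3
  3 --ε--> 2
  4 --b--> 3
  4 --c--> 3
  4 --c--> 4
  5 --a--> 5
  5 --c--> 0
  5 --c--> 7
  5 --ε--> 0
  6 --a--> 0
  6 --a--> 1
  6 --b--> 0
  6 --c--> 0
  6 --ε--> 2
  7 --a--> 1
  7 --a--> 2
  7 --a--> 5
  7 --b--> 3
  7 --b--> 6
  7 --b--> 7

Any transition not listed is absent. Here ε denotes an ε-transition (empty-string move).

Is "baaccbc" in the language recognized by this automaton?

Start in {0}.
Read 'b': {0} → {0, 5}.
Read 'a': {0, 5} → {0, 2, 3, 5}.
Read 'a': {0, 2, 3, 5} → {0, 2, 3, 5, 6}.
Read 'c': {0, 2, 3, 5, 6} → {0, 1, 2, 3, 7}.
Read 'c': {0, 1, 2, 3, 7} → {0, 1, 2, 3, 5}.
Read 'b': {0, 1, 2, 3, 5} → {0, 1, 2, 4, 5, 7}.
Read 'c': {0, 1, 2, 4, 5, 7} → {0, 1, 2, 3, 4, 5, 7}.
The final set {0, 1, 2, 3, 4, 5, 7} contains the accepting states 1, 5, 7.

Yes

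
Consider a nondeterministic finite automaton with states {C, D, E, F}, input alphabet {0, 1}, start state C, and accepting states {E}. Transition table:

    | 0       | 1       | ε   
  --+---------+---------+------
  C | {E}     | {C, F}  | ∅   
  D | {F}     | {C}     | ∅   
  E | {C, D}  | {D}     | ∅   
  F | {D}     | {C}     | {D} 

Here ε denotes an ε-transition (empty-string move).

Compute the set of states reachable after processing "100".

Start in {C}.
Read '1': C→{C, F}; union {C, F}; ε-closure = {C, D, F}.
Read '0': C→{E}, D→{F}, F→{D}; now {D, E, F}.
Read '0': D→{F}, E→{C, D}, F→{D}; now {C, D, F}.

{C, D, F}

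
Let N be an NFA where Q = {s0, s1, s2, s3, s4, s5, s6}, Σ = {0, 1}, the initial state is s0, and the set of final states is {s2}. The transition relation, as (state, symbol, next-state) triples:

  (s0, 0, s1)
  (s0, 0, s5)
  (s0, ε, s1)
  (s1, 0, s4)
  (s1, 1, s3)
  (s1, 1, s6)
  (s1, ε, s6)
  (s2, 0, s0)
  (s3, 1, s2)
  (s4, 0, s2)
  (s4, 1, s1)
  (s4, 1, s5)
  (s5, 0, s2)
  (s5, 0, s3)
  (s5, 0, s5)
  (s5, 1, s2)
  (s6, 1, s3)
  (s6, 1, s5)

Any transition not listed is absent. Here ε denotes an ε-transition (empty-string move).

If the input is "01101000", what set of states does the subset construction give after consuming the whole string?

{s0, s1, s2, s3, s4, s5, s6}

Start: ε-closure({s0}) = {s0, s1, s6}.
Read '0': {s0, s1, s6} → {s1, s4, s5, s6}.
Read '1': {s1, s4, s5, s6} → {s1, s2, s3, s5, s6}.
Read '1': {s1, s2, s3, s5, s6} → {s2, s3, s5, s6}.
Read '0': {s2, s3, s5, s6} → {s0, s1, s2, s3, s5, s6}.
Read '1': {s0, s1, s2, s3, s5, s6} → {s2, s3, s5, s6}.
Read '0': {s2, s3, s5, s6} → {s0, s1, s2, s3, s5, s6}.
Read '0': {s0, s1, s2, s3, s5, s6} → {s0, s1, s2, s3, s4, s5, s6}.
Read '0': {s0, s1, s2, s3, s4, s5, s6} → {s0, s1, s2, s3, s4, s5, s6}.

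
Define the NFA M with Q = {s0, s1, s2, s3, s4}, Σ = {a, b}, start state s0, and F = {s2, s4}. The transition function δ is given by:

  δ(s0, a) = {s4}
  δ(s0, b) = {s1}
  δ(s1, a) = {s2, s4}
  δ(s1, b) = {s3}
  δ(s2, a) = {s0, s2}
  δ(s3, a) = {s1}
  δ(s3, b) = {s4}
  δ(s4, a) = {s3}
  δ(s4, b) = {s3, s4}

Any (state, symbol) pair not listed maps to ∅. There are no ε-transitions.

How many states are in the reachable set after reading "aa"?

1

Start in {s0}.
Read 'a': s0→{s4}; now {s4}.
Read 'a': s4→{s3}; now {s3}.
That set has 1 state.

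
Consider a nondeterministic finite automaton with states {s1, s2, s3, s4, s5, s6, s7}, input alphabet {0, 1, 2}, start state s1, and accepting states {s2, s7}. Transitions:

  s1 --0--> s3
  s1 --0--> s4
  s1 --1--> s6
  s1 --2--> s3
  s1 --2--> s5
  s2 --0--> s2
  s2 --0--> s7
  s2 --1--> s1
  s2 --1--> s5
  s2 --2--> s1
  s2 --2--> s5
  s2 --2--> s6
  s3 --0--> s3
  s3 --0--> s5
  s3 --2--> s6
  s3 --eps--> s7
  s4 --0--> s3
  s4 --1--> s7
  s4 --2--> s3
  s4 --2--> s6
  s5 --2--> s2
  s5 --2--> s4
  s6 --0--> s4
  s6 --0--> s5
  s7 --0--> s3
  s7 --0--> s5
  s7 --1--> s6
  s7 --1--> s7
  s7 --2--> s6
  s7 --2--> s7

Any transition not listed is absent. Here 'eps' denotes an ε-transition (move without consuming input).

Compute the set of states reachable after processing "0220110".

{s3, s4, s5, s7}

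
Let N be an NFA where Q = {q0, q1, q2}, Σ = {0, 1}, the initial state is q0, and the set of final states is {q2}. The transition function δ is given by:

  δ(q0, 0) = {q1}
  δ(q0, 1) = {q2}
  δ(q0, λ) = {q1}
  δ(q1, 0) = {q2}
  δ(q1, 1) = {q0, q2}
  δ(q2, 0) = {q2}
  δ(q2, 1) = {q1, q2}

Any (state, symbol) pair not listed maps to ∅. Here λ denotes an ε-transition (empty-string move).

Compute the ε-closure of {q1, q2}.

{q1, q2}

Begin with {q1, q2}.
No ε-moves leave this set, so the closure equals the set itself.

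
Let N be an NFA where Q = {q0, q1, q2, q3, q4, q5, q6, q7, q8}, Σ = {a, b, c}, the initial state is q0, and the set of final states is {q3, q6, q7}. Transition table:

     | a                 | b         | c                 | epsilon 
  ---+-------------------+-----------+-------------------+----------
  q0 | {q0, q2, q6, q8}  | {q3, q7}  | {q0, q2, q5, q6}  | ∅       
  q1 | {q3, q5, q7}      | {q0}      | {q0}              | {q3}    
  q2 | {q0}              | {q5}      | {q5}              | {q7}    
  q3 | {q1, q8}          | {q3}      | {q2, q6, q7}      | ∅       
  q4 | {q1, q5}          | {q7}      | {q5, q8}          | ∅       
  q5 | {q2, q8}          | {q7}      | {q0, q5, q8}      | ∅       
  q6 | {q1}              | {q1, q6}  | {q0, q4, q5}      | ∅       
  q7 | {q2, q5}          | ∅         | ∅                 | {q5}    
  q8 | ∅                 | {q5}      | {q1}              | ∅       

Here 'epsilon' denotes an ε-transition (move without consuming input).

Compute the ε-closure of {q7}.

Begin with {q7}.
ε-move q7 → q5; add q5.

{q5, q7}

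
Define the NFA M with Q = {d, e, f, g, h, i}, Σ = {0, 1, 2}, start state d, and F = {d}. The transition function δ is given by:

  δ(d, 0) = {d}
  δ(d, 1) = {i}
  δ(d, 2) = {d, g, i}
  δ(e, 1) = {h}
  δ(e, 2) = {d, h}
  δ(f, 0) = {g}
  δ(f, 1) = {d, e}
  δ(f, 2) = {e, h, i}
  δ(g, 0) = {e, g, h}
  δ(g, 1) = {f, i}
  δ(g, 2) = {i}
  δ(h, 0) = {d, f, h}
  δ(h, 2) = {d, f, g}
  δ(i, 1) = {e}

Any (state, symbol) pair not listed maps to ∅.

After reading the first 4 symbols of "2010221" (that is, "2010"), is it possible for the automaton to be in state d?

Yes

Start in {d}.
Read '2': d→{d, g, i}; now {d, g, i}.
Read '0': d→{d}, g→{e, g, h}, i→∅; now {d, e, g, h}.
Read '1': d→{i}, e→{h}, g→{f, i}, h→∅; now {f, h, i}.
Read '0': f→{g}, h→{d, f, h}, i→∅; now {d, f, g, h}.
State d is in {d, f, g, h}.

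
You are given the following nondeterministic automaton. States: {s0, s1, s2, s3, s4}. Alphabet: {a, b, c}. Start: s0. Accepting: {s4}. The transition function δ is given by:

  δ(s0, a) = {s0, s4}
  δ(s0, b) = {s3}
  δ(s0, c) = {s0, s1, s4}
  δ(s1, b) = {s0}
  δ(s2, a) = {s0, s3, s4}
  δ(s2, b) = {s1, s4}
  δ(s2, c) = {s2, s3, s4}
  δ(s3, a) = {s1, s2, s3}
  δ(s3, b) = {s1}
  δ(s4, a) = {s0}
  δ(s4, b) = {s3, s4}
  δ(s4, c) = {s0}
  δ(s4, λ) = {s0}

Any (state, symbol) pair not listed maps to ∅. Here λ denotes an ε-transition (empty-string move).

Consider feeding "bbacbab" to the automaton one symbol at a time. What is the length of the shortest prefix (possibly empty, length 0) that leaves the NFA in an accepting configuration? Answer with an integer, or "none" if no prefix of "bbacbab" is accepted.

none

Start in {s0}.
Read 'b': {s0} → {s3}.
Read 'b': {s3} → {s1}.
Read 'a': {s1} → ∅.
The set is empty and remains empty for the remaining 4 symbols.
No reachable set along the way intersects F.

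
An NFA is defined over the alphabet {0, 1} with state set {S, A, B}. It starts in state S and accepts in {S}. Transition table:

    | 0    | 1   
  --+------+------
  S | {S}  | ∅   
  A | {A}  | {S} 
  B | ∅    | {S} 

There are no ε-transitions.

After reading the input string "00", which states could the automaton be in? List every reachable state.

Start in {S}.
Read '0': S→{S}; now {S}.
Read '0': S→{S}; now {S}.

{S}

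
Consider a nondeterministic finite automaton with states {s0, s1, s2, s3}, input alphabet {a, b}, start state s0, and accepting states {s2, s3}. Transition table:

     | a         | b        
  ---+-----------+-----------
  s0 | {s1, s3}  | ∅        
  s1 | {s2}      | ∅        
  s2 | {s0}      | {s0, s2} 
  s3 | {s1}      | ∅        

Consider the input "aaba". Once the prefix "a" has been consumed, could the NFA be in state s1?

Yes

Start in {s0}.
Read 'a': {s0} → {s1, s3}.
State s1 is in {s1, s3}.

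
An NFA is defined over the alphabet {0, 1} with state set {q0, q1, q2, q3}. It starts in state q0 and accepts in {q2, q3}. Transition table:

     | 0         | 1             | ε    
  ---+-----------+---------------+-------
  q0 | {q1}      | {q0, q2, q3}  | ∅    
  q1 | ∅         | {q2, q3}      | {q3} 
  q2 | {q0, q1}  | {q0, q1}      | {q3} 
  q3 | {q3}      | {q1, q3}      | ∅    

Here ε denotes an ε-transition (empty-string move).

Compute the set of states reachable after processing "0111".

{q0, q1, q2, q3}

Start in {q0}.
Read '0': q0→{q1}; union {q1}; ε-closure = {q1, q3}.
Read '1': q1→{q2, q3}, q3→{q1, q3}; now {q1, q2, q3}.
Read '1': q1→{q2, q3}, q2→{q0, q1}, q3→{q1, q3}; now {q0, q1, q2, q3}.
Read '1': q0→{q0, q2, q3}, q1→{q2, q3}, q2→{q0, q1}, q3→{q1, q3}; now {q0, q1, q2, q3}.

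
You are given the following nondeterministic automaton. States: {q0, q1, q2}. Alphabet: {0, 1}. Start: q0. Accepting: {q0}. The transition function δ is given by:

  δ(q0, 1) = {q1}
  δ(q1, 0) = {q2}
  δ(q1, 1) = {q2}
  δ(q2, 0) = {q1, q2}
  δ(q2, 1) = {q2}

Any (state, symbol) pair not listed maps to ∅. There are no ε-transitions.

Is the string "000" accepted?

No

Start in {q0}.
Read '0': {q0} → ∅.
The set is empty and remains empty for the remaining 2 symbols.
The final set ∅ contains no accepting state.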